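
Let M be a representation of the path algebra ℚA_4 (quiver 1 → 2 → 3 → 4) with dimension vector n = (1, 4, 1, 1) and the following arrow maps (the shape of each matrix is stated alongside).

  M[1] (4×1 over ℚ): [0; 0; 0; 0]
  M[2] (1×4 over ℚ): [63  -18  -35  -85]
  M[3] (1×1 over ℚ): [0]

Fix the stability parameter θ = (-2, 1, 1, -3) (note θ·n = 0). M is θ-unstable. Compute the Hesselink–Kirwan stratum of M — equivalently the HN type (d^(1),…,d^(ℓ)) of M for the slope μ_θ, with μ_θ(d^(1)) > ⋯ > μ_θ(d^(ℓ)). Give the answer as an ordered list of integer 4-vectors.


Via rank(M_{q-1}∘⋯∘M_p): M ≅ I[1,1], I[2,2]^3, I[2,3], I[4,4].
μ_θ-semistable layers: μ^(1)=1; μ^(2)=-2; μ^(3)=-3

((0, 4, 1, 0); (1, 0, 0, 0); (0, 0, 0, 1))


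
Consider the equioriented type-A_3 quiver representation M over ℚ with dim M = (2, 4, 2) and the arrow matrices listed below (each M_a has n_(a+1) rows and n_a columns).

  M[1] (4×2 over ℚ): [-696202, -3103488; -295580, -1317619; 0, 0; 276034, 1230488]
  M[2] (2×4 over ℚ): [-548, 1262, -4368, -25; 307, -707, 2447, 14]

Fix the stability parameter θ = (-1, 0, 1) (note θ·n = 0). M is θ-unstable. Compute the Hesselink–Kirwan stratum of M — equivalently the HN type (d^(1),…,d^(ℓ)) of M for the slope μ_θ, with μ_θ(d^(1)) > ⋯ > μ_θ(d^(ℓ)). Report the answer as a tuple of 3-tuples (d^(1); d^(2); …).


Barcode: M ≅ I[1,3]^2, I[2,2]^2. HN layers by μ_θ (3 steps, strictly decreasing):
  μ^(1)=1; μ^(2)=0; μ^(3)=-1

((0, 0, 2); (0, 4, 0); (2, 0, 0))


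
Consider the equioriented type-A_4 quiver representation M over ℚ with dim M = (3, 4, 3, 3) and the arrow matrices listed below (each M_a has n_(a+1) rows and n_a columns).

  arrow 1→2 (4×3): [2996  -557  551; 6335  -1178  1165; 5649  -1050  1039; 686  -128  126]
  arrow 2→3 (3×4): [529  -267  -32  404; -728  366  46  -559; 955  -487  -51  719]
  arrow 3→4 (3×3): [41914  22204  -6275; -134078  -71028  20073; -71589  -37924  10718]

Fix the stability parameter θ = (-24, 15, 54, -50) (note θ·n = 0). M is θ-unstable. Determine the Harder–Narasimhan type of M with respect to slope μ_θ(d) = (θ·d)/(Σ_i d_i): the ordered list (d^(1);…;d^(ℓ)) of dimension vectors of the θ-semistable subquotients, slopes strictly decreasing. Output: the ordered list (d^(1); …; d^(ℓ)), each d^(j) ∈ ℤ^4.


Barcode: M ≅ I[1,1], I[1,4]^2, I[2,2], I[2,3], I[4,4]. HN layers by μ_θ (5 steps, strictly decreasing):
  μ^(1)=54; μ^(2)=15; μ^(3)=19/3; μ^(4)=-24; μ^(5)=-50

((0, 0, 1, 0); (0, 2, 0, 0); (0, 2, 2, 2); (3, 0, 0, 0); (0, 0, 0, 1))


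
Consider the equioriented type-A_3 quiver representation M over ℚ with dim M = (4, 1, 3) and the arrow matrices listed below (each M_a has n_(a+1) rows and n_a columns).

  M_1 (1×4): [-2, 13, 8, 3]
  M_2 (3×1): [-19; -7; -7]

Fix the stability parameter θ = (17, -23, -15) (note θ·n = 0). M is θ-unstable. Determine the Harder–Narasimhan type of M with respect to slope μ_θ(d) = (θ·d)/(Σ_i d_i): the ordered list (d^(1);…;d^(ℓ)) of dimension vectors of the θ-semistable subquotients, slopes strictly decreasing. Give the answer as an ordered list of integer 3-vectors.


Interval decomposition of M: I[1,1]^3, I[1,3], I[3,3]^2.
HN type (ℓ=3): μ^(1)=17; μ^(2)=-7; μ^(3)=-15

((3, 0, 0); (1, 1, 1); (0, 0, 2))


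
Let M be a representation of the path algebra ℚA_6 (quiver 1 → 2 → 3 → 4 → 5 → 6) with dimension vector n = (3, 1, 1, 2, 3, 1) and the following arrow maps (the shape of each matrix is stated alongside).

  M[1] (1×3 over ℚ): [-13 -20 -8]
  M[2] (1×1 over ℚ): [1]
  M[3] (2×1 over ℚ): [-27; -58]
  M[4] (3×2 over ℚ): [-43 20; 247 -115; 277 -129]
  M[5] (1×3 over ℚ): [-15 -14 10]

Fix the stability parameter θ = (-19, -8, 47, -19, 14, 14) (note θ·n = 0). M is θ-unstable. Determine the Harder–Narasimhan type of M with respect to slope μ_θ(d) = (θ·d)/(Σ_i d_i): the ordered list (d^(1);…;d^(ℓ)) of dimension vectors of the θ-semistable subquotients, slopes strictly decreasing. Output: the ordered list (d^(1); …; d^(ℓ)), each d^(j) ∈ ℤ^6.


Via rank(M_{q-1}∘⋯∘M_p): M ≅ I[1,1]^2, I[1,6], I[4,5], I[5,5].
μ_θ-semistable layers: μ^(1)=14; μ^(2)=-8; μ^(3)=-19

((0, 0, 1, 1, 3, 1); (0, 1, 0, 0, 0, 0); (3, 0, 0, 1, 0, 0))


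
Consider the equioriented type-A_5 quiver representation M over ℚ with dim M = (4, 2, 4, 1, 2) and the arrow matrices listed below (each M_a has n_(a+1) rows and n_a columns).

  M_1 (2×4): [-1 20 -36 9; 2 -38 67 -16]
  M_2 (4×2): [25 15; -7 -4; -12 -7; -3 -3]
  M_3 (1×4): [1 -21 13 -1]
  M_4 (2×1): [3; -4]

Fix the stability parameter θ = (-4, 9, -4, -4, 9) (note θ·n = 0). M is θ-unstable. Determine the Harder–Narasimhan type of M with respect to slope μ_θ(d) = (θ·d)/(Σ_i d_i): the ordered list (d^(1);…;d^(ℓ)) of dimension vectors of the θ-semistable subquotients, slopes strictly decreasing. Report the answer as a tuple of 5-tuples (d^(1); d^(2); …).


Barcode: M ≅ I[1,1]^2, I[1,3], I[1,5], I[3,3]^2, I[5,5]. HN layers by μ_θ (4 steps, strictly decreasing):
  μ^(1)=9; μ^(2)=5/2; μ^(3)=1/3; μ^(4)=-4

((0, 0, 0, 0, 2); (0, 1, 1, 0, 0); (0, 1, 1, 1, 0); (4, 0, 2, 0, 0))


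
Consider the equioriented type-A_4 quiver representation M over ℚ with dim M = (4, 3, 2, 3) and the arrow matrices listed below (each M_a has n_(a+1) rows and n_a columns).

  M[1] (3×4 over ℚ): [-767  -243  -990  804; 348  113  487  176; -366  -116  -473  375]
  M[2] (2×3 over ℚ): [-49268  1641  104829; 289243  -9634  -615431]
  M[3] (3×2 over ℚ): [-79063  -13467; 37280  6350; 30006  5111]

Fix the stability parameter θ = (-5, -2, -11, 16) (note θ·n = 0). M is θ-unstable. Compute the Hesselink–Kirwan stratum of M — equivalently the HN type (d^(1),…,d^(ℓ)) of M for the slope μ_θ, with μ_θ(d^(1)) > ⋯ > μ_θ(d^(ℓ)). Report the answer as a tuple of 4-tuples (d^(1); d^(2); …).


Interval decomposition of M: I[1,1], I[1,2], I[1,4]^2, I[4,4].
HN type (ℓ=4): μ^(1)=16; μ^(2)=-2; μ^(3)=-5; μ^(4)=-6

((0, 0, 0, 3); (0, 1, 0, 0); (2, 0, 0, 0); (2, 2, 2, 0))


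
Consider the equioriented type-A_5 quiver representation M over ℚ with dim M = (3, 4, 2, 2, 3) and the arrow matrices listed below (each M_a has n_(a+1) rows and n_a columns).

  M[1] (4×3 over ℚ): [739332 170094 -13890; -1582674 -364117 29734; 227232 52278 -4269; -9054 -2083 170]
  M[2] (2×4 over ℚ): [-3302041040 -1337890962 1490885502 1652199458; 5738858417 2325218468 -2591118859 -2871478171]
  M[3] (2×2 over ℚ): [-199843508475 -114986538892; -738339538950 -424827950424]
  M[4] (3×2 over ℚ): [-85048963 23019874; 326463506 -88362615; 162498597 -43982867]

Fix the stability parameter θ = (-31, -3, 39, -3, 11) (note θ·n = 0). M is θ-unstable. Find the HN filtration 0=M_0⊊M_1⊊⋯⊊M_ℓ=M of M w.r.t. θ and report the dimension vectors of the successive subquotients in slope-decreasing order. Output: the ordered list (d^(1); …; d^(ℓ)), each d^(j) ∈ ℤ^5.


Barcode: M ≅ I[1,1], I[1,3], I[1,5], I[2,2]^2, I[4,5], I[5,5]. HN layers by μ_θ (5 steps, strictly decreasing):
  μ^(1)=39; μ^(2)=47/3; μ^(3)=11; μ^(4)=-3; μ^(5)=-31

((0, 0, 1, 0, 0); (0, 0, 1, 1, 1); (0, 0, 0, 0, 2); (0, 4, 0, 1, 0); (3, 0, 0, 0, 0))


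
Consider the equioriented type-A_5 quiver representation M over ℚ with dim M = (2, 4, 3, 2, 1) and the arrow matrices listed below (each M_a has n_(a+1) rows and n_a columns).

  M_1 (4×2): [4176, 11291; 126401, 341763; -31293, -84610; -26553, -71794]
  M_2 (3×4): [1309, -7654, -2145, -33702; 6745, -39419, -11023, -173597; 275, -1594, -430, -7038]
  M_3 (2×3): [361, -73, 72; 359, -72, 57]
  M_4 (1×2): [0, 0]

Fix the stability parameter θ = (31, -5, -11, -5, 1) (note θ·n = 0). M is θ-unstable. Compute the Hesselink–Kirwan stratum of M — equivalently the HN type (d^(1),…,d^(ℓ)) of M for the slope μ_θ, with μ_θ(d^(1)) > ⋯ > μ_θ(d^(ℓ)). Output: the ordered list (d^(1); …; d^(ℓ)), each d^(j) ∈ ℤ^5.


Interval decomposition of M: I[1,4]^2, I[2,2], I[2,3], I[5,5].
HN type (ℓ=4): μ^(1)=5/2; μ^(2)=1; μ^(3)=-5; μ^(4)=-8

((2, 2, 2, 2, 0); (0, 0, 0, 0, 1); (0, 1, 0, 0, 0); (0, 1, 1, 0, 0))


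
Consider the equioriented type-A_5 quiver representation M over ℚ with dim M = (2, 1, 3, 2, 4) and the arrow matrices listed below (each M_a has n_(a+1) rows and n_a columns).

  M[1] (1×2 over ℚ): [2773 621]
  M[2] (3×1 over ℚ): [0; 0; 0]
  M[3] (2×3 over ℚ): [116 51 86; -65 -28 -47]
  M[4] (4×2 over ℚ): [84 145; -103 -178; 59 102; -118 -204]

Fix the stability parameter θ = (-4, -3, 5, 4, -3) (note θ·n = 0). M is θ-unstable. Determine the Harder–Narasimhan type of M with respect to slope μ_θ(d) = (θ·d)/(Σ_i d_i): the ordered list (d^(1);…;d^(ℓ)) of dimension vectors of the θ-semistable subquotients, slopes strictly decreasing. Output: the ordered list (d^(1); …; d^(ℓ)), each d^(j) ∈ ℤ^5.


Interval decomposition of M: I[1,1], I[1,2], I[3,3], I[3,5]^2, I[5,5]^2.
HN type (ℓ=4): μ^(1)=5; μ^(2)=2; μ^(3)=-3; μ^(4)=-4

((0, 0, 1, 0, 0); (0, 0, 2, 2, 2); (0, 1, 0, 0, 2); (2, 0, 0, 0, 0))


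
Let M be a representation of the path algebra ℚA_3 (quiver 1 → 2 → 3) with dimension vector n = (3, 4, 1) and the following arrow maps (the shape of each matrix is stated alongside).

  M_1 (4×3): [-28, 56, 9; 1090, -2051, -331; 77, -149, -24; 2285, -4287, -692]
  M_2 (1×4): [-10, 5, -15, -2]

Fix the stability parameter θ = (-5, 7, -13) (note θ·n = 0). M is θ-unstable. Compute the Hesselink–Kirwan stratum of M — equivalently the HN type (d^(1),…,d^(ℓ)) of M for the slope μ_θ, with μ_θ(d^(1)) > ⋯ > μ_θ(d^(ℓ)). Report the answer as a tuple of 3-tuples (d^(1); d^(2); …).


Interval decomposition of M: I[1,2]^2, I[1,3], I[2,2].
HN type (ℓ=3): μ^(1)=7; μ^(2)=-3; μ^(3)=-5

((0, 3, 0); (0, 1, 1); (3, 0, 0))


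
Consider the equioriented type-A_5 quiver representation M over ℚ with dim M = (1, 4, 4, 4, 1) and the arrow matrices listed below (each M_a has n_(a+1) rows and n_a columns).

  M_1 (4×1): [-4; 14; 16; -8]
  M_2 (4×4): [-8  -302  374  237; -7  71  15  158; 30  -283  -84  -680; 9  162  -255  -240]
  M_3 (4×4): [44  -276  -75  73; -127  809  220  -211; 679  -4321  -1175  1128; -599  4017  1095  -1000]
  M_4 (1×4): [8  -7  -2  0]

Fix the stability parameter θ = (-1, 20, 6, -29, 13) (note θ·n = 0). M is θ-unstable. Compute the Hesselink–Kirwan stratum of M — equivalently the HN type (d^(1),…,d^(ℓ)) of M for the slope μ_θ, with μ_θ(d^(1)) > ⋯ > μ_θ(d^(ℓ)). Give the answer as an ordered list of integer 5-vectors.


Via rank(M_{q-1}∘⋯∘M_p): M ≅ I[1,5], I[2,3]^2, I[2,4], I[4,4]^2.
μ_θ-semistable layers: μ^(1)=13; μ^(2)=-1; μ^(3)=-29

((0, 2, 2, 0, 1); (1, 2, 2, 2, 0); (0, 0, 0, 2, 0))


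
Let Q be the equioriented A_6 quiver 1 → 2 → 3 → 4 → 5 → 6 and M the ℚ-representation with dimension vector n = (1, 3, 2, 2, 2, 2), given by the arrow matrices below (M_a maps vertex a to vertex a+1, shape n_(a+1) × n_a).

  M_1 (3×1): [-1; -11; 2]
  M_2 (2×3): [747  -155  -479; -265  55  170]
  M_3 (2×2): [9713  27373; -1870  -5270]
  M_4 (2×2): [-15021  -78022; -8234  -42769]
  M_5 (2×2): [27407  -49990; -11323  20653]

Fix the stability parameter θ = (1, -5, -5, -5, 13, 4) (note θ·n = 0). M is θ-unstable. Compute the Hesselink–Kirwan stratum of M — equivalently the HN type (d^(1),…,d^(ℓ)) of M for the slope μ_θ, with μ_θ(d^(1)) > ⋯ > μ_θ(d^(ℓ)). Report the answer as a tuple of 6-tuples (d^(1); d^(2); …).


Via rank(M_{q-1}∘⋯∘M_p): M ≅ I[1,2], I[2,3], I[2,6], I[4,6].
μ_θ-semistable layers: μ^(1)=17/2; μ^(2)=-2; μ^(3)=-5

((0, 0, 0, 0, 2, 2); (1, 1, 0, 0, 0, 0); (0, 2, 2, 2, 0, 0))


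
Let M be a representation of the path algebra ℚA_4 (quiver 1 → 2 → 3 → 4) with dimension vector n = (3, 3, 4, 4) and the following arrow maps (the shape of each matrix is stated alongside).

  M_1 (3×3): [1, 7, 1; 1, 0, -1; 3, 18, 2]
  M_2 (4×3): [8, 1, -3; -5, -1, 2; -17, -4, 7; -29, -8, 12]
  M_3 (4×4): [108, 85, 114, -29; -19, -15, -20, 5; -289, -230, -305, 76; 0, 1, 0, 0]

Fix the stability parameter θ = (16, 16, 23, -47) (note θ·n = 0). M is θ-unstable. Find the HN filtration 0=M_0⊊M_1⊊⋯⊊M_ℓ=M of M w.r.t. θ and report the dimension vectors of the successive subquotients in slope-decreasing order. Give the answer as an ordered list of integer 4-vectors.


Interval decomposition of M: I[1,4]^3, I[3,4].
HN type (ℓ=2): μ^(1)=2; μ^(2)=-12

((3, 3, 3, 3); (0, 0, 1, 1))


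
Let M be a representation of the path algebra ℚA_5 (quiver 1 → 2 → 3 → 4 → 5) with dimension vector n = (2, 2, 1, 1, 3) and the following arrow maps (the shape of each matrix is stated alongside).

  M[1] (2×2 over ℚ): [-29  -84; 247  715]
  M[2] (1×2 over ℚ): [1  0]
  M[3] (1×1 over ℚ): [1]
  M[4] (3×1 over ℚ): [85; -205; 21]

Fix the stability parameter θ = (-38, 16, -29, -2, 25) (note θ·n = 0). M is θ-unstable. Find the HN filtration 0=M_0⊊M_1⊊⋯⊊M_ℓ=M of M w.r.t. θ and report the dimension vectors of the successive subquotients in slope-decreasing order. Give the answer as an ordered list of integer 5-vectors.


Interval decomposition of M: I[1,2], I[1,5], I[5,5]^2.
HN type (ℓ=5): μ^(1)=25; μ^(2)=16; μ^(3)=-2; μ^(4)=-13/2; μ^(5)=-38

((0, 0, 0, 0, 3); (0, 1, 0, 0, 0); (0, 0, 0, 1, 0); (0, 1, 1, 0, 0); (2, 0, 0, 0, 0))


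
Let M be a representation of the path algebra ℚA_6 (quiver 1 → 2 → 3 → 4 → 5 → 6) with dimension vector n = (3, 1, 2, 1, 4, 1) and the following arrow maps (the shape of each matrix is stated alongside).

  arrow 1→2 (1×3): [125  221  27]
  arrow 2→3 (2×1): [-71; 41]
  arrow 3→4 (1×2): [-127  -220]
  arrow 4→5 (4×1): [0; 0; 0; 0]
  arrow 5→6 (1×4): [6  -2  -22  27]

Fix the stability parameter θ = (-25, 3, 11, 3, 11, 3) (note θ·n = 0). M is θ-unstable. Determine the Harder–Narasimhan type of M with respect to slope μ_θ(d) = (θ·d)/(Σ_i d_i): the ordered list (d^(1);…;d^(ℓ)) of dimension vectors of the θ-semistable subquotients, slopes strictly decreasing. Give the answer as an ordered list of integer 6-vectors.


Via rank(M_{q-1}∘⋯∘M_p): M ≅ I[1,1]^2, I[1,4], I[3,3], I[5,5]^3, I[5,6].
μ_θ-semistable layers: μ^(1)=11; μ^(2)=7; μ^(3)=3; μ^(4)=-25

((0, 0, 1, 0, 3, 0); (0, 0, 1, 1, 1, 1); (0, 1, 0, 0, 0, 0); (3, 0, 0, 0, 0, 0))


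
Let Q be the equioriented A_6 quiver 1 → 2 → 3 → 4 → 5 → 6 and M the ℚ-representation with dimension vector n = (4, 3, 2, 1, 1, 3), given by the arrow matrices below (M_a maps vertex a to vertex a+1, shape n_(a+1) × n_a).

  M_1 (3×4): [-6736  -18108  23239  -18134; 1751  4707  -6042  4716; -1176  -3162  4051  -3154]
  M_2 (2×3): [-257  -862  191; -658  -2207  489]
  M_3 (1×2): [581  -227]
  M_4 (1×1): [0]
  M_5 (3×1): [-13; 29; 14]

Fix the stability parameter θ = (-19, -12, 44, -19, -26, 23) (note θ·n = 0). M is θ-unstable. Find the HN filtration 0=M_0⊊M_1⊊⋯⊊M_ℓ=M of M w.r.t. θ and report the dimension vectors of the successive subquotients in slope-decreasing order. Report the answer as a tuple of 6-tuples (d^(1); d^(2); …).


Barcode: M ≅ I[1,1], I[1,2], I[1,3], I[1,4], I[5,6], I[6,6]^2. HN layers by μ_θ (6 steps, strictly decreasing):
  μ^(1)=44; μ^(2)=23; μ^(3)=25/2; μ^(4)=-12; μ^(5)=-19; μ^(6)=-26

((0, 0, 1, 0, 0, 0); (0, 0, 0, 0, 0, 3); (0, 0, 1, 1, 0, 0); (0, 3, 0, 0, 0, 0); (4, 0, 0, 0, 0, 0); (0, 0, 0, 0, 1, 0))


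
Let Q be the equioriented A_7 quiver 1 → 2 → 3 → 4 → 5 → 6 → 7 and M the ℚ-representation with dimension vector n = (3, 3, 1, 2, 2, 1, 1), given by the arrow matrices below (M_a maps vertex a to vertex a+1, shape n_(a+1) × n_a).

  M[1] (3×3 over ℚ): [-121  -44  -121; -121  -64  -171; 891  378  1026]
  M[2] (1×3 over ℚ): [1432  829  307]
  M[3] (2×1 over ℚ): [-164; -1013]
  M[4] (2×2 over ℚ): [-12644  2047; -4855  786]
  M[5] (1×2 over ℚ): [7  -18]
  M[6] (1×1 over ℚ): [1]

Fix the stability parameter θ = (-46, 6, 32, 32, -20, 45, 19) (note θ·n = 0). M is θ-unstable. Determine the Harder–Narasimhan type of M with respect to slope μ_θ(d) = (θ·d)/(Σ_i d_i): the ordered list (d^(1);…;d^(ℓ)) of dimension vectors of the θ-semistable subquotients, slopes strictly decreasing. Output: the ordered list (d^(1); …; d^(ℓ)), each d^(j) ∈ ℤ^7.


Barcode: M ≅ I[1,1], I[1,2], I[1,7], I[2,2], I[4,5]. HN layers by μ_θ (4 steps, strictly decreasing):
  μ^(1)=32; μ^(2)=44/3; μ^(3)=6; μ^(4)=-46

((0, 0, 0, 0, 0, 1, 1); (0, 0, 1, 1, 1, 0, 0); (0, 3, 0, 1, 1, 0, 0); (3, 0, 0, 0, 0, 0, 0))


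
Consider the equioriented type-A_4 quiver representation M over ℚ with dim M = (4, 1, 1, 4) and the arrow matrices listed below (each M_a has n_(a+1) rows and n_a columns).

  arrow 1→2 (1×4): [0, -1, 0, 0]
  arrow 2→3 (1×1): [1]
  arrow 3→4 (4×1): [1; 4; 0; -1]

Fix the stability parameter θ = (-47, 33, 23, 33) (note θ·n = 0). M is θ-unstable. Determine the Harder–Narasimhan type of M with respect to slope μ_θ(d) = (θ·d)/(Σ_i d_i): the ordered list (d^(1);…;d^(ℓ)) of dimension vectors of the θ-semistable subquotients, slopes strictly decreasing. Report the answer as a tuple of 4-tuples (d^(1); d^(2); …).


Barcode: M ≅ I[1,1]^3, I[1,4], I[4,4]^3. HN layers by μ_θ (3 steps, strictly decreasing):
  μ^(1)=33; μ^(2)=28; μ^(3)=-47

((0, 0, 0, 4); (0, 1, 1, 0); (4, 0, 0, 0))


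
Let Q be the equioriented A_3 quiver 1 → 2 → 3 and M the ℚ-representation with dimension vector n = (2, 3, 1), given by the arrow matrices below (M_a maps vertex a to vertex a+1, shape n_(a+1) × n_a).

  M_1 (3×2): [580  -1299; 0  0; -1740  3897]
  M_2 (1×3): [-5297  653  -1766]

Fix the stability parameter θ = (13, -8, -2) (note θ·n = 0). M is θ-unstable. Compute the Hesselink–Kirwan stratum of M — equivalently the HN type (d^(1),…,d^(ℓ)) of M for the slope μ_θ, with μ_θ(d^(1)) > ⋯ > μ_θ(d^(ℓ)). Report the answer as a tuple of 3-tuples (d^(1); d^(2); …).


Barcode: M ≅ I[1,1], I[1,3], I[2,2]^2. HN layers by μ_θ (3 steps, strictly decreasing):
  μ^(1)=13; μ^(2)=1; μ^(3)=-8

((1, 0, 0); (1, 1, 1); (0, 2, 0))


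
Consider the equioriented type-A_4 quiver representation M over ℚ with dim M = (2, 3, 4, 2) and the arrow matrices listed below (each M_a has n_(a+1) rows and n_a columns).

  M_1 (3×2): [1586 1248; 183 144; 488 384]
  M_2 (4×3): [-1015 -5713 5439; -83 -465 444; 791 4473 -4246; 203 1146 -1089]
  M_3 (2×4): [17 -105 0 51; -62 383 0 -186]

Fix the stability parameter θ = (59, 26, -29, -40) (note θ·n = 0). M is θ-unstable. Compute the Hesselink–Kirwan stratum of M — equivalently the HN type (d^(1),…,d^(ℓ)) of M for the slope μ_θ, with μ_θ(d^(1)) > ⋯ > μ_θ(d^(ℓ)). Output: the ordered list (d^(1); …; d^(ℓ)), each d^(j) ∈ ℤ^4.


Via rank(M_{q-1}∘⋯∘M_p): M ≅ I[1,1], I[1,4], I[2,3], I[2,4], I[3,3].
μ_θ-semistable layers: μ^(1)=59; μ^(2)=4; μ^(3)=-3/2; μ^(4)=-43/3; μ^(5)=-29

((1, 0, 0, 0); (1, 1, 1, 1); (0, 1, 1, 0); (0, 1, 1, 1); (0, 0, 1, 0))


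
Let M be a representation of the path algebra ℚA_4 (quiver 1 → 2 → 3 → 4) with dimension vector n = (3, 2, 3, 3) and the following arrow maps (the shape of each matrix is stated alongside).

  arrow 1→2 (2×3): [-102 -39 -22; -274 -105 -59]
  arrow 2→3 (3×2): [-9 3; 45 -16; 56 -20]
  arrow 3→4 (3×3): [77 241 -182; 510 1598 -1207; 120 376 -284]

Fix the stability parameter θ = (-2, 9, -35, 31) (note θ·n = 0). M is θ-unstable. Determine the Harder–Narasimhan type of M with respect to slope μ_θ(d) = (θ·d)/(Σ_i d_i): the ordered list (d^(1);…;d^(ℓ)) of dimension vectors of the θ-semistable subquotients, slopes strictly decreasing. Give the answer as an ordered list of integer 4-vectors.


Barcode: M ≅ I[1,1], I[1,3], I[1,4], I[3,4], I[4,4]. HN layers by μ_θ (4 steps, strictly decreasing):
  μ^(1)=31; μ^(2)=-2; μ^(3)=-28/3; μ^(4)=-35

((0, 0, 0, 3); (1, 0, 0, 0); (2, 2, 2, 0); (0, 0, 1, 0))


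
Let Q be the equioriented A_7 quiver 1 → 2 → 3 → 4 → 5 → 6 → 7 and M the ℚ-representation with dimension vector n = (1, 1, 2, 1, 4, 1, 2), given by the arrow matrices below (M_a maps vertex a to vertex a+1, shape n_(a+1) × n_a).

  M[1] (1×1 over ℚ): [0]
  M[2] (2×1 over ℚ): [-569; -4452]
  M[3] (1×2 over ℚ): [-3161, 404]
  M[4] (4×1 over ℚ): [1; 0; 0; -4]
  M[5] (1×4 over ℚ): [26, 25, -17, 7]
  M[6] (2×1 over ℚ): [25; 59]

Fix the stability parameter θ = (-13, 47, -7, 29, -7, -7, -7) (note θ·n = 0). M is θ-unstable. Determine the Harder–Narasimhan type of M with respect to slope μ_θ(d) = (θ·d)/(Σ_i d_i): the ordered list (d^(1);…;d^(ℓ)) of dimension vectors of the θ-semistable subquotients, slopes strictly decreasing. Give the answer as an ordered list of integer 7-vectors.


Barcode: M ≅ I[1,1], I[2,7], I[3,3], I[5,5]^3, I[7,7]. HN layers by μ_θ (3 steps, strictly decreasing):
  μ^(1)=8; μ^(2)=-7; μ^(3)=-13

((0, 1, 1, 1, 1, 1, 1); (0, 0, 1, 0, 3, 0, 1); (1, 0, 0, 0, 0, 0, 0))


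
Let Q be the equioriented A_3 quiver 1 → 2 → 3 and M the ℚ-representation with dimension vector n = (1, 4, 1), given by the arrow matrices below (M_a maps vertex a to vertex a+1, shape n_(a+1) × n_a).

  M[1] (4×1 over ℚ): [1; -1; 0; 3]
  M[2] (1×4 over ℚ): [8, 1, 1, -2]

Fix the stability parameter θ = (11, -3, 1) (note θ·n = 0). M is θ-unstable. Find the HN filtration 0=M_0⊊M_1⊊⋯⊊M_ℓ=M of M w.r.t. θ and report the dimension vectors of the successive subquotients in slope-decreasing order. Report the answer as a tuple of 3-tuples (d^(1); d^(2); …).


Via rank(M_{q-1}∘⋯∘M_p): M ≅ I[1,3], I[2,2]^3.
μ_θ-semistable layers: μ^(1)=3; μ^(2)=-3

((1, 1, 1); (0, 3, 0))


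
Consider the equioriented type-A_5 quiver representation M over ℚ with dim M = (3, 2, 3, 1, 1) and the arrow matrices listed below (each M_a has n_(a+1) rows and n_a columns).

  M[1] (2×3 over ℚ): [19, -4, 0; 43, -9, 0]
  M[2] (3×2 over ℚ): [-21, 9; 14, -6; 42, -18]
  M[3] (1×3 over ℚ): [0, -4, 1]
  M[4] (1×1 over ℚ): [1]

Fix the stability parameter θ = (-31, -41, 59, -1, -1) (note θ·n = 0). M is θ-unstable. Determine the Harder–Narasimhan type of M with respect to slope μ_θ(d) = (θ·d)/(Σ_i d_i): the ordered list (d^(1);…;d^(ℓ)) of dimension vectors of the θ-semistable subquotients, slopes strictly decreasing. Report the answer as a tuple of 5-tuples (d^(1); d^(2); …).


Via rank(M_{q-1}∘⋯∘M_p): M ≅ I[1,1], I[1,2], I[1,5], I[3,3]^2.
μ_θ-semistable layers: μ^(1)=59; μ^(2)=19; μ^(3)=-31; μ^(4)=-36

((0, 0, 2, 0, 0); (0, 0, 1, 1, 1); (1, 0, 0, 0, 0); (2, 2, 0, 0, 0))


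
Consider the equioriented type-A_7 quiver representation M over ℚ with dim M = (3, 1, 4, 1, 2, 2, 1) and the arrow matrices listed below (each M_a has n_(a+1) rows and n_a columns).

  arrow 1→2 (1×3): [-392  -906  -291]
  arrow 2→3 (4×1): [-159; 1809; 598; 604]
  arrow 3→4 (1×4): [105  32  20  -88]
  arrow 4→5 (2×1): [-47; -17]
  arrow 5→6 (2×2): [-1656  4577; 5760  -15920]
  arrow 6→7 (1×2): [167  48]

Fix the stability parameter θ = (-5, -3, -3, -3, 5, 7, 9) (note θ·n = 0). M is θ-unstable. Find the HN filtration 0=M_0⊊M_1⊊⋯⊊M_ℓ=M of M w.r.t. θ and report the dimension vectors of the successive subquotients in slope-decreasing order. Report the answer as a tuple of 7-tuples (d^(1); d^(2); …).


Via rank(M_{q-1}∘⋯∘M_p): M ≅ I[1,1]^2, I[1,7], I[3,3]^3, I[5,5], I[6,6].
μ_θ-semistable layers: μ^(1)=9; μ^(2)=7; μ^(3)=5; μ^(4)=-3; μ^(5)=-5

((0, 0, 0, 0, 0, 0, 1); (0, 0, 0, 0, 0, 2, 0); (0, 0, 0, 0, 2, 0, 0); (0, 1, 4, 1, 0, 0, 0); (3, 0, 0, 0, 0, 0, 0))


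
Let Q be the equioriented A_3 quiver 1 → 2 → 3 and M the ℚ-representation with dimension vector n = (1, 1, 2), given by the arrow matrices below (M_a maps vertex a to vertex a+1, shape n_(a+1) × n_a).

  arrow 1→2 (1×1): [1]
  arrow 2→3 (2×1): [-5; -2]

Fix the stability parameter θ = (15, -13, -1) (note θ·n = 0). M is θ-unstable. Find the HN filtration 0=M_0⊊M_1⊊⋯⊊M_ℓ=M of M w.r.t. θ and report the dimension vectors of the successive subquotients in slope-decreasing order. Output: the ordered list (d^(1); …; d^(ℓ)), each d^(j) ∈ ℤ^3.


Barcode: M ≅ I[1,3], I[3,3]. HN layers by μ_θ (2 steps, strictly decreasing):
  μ^(1)=1/3; μ^(2)=-1

((1, 1, 1); (0, 0, 1))


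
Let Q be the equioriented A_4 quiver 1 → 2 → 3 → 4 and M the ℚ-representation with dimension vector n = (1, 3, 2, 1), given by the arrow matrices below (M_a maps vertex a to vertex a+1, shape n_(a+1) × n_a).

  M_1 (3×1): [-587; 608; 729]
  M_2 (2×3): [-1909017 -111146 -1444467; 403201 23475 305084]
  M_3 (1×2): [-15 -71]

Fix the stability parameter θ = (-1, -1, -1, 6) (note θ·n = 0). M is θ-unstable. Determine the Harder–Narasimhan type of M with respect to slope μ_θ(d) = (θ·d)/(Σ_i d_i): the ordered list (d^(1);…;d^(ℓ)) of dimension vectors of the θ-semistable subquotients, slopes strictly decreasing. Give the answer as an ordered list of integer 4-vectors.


Via rank(M_{q-1}∘⋯∘M_p): M ≅ I[1,4], I[2,2], I[2,3].
μ_θ-semistable layers: μ^(1)=6; μ^(2)=-1

((0, 0, 0, 1); (1, 3, 2, 0))


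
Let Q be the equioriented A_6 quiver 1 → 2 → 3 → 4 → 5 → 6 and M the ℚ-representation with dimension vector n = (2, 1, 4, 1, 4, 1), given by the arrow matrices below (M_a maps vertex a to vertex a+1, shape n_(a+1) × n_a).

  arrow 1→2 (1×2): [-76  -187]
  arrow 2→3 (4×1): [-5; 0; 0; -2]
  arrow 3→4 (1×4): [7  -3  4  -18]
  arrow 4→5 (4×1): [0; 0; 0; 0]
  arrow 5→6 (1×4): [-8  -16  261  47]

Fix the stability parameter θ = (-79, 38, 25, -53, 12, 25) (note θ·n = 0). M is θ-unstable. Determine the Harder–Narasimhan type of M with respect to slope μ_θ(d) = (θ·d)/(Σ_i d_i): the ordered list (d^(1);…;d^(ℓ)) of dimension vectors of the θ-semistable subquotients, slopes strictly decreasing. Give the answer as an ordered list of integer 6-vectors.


Interval decomposition of M: I[1,1], I[1,4], I[3,3]^3, I[5,5]^3, I[5,6].
HN type (ℓ=4): μ^(1)=25; μ^(2)=12; μ^(3)=10/3; μ^(4)=-79

((0, 0, 3, 0, 0, 1); (0, 0, 0, 0, 4, 0); (0, 1, 1, 1, 0, 0); (2, 0, 0, 0, 0, 0))


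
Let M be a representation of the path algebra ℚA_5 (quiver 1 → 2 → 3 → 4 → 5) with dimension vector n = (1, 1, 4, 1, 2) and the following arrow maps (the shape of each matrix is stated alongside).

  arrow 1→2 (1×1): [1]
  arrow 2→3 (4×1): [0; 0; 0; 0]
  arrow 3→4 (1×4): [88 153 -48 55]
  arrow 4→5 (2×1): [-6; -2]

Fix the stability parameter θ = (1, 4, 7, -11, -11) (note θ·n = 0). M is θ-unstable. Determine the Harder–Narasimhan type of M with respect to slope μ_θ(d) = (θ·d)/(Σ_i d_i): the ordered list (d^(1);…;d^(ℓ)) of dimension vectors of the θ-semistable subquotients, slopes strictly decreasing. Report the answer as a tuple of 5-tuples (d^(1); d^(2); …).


Barcode: M ≅ I[1,2], I[3,3]^3, I[3,5], I[5,5]. HN layers by μ_θ (5 steps, strictly decreasing):
  μ^(1)=7; μ^(2)=4; μ^(3)=1; μ^(4)=-5; μ^(5)=-11

((0, 0, 3, 0, 0); (0, 1, 0, 0, 0); (1, 0, 0, 0, 0); (0, 0, 1, 1, 1); (0, 0, 0, 0, 1))


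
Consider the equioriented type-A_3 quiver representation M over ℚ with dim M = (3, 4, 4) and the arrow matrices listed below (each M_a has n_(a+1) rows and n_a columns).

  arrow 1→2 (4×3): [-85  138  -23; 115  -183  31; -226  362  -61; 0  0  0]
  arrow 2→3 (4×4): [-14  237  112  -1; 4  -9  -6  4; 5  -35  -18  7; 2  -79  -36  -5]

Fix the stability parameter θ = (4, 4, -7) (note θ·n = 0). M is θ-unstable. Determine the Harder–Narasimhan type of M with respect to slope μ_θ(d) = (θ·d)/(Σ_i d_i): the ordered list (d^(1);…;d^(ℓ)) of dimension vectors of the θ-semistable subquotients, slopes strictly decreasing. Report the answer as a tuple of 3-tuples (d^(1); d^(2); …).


Interval decomposition of M: I[1,3]^3, I[2,3].
HN type (ℓ=2): μ^(1)=1/3; μ^(2)=-3/2

((3, 3, 3); (0, 1, 1))


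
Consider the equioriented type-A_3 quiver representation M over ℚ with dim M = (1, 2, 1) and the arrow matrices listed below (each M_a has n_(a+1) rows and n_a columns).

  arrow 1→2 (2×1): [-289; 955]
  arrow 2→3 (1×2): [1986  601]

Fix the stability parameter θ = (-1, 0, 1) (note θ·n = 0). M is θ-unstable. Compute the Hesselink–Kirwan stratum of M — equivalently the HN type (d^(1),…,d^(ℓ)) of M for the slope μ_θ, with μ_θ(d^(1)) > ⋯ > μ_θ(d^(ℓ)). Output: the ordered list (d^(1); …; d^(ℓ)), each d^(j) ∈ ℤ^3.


Via rank(M_{q-1}∘⋯∘M_p): M ≅ I[1,3], I[2,2].
μ_θ-semistable layers: μ^(1)=1; μ^(2)=0; μ^(3)=-1

((0, 0, 1); (0, 2, 0); (1, 0, 0))


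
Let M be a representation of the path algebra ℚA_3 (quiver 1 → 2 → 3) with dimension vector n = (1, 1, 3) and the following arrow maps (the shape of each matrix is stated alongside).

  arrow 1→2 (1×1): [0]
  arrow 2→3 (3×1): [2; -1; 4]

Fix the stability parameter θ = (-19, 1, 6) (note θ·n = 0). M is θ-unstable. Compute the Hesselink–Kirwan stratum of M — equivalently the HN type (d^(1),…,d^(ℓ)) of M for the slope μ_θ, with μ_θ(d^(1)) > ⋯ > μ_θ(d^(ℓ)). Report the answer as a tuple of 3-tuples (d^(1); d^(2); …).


Barcode: M ≅ I[1,1], I[2,3], I[3,3]^2. HN layers by μ_θ (3 steps, strictly decreasing):
  μ^(1)=6; μ^(2)=1; μ^(3)=-19

((0, 0, 3); (0, 1, 0); (1, 0, 0))


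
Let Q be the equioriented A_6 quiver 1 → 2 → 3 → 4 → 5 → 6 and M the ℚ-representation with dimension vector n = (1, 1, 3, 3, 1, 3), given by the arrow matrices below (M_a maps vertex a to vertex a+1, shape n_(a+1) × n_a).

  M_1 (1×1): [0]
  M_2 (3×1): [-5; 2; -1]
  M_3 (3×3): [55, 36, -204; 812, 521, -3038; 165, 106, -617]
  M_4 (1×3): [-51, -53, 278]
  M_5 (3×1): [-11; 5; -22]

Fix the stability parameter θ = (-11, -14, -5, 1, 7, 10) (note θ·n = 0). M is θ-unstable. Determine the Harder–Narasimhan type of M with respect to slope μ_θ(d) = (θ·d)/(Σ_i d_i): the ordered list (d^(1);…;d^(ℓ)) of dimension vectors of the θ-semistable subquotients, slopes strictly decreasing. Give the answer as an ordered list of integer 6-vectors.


Interval decomposition of M: I[1,1], I[2,6], I[3,4]^2, I[6,6]^2.
HN type (ℓ=6): μ^(1)=10; μ^(2)=7; μ^(3)=1; μ^(4)=-5; μ^(5)=-11; μ^(6)=-14

((0, 0, 0, 0, 0, 3); (0, 0, 0, 0, 1, 0); (0, 0, 0, 3, 0, 0); (0, 0, 3, 0, 0, 0); (1, 0, 0, 0, 0, 0); (0, 1, 0, 0, 0, 0))


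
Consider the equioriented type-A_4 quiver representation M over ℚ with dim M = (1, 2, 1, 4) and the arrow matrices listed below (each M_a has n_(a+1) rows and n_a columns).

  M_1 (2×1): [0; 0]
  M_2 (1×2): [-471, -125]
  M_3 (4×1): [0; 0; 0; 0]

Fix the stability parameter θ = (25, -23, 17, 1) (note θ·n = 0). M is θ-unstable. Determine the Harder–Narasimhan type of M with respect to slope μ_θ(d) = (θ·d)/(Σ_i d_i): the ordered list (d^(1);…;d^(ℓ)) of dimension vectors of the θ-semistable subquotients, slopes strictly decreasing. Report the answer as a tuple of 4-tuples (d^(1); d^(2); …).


Via rank(M_{q-1}∘⋯∘M_p): M ≅ I[1,1], I[2,2], I[2,3], I[4,4]^4.
μ_θ-semistable layers: μ^(1)=25; μ^(2)=17; μ^(3)=1; μ^(4)=-23

((1, 0, 0, 0); (0, 0, 1, 0); (0, 0, 0, 4); (0, 2, 0, 0))


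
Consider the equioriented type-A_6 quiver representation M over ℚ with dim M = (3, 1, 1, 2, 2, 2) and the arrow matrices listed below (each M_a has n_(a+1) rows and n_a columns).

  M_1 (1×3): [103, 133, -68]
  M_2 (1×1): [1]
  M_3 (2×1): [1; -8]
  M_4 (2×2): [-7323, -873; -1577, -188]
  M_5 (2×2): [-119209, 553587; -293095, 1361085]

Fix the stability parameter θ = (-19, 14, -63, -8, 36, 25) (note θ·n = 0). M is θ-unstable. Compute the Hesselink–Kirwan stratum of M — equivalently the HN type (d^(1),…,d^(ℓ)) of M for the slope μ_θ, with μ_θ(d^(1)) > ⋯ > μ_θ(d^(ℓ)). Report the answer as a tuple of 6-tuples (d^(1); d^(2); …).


Via rank(M_{q-1}∘⋯∘M_p): M ≅ I[1,1]^2, I[1,5], I[4,6], I[6,6].
μ_θ-semistable layers: μ^(1)=36; μ^(2)=61/2; μ^(3)=25; μ^(4)=-8; μ^(5)=-19; μ^(6)=-68/3

((0, 0, 0, 0, 1, 0); (0, 0, 0, 0, 1, 1); (0, 0, 0, 0, 0, 1); (0, 0, 0, 2, 0, 0); (2, 0, 0, 0, 0, 0); (1, 1, 1, 0, 0, 0))


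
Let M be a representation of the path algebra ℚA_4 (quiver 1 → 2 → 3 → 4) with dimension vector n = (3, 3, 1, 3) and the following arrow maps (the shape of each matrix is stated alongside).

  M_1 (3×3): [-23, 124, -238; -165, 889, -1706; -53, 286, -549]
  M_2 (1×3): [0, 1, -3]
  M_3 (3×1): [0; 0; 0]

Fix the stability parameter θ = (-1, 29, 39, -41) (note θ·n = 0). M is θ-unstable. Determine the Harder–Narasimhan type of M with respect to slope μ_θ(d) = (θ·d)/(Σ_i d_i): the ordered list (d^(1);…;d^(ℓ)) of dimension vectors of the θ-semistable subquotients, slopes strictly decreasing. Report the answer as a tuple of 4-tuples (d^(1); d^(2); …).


Interval decomposition of M: I[1,2]^2, I[1,3], I[4,4]^3.
HN type (ℓ=4): μ^(1)=39; μ^(2)=29; μ^(3)=-1; μ^(4)=-41

((0, 0, 1, 0); (0, 3, 0, 0); (3, 0, 0, 0); (0, 0, 0, 3))


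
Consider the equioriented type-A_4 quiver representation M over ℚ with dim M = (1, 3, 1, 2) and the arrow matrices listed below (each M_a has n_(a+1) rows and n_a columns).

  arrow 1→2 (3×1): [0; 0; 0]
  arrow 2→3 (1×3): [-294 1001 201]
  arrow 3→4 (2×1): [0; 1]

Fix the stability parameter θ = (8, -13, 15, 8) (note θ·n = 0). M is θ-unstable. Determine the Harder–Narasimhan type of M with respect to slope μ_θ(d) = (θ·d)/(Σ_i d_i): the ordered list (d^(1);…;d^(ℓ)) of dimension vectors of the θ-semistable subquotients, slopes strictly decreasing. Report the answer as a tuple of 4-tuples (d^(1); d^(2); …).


Interval decomposition of M: I[1,1], I[2,2]^2, I[2,4], I[4,4].
HN type (ℓ=3): μ^(1)=23/2; μ^(2)=8; μ^(3)=-13

((0, 0, 1, 1); (1, 0, 0, 1); (0, 3, 0, 0))


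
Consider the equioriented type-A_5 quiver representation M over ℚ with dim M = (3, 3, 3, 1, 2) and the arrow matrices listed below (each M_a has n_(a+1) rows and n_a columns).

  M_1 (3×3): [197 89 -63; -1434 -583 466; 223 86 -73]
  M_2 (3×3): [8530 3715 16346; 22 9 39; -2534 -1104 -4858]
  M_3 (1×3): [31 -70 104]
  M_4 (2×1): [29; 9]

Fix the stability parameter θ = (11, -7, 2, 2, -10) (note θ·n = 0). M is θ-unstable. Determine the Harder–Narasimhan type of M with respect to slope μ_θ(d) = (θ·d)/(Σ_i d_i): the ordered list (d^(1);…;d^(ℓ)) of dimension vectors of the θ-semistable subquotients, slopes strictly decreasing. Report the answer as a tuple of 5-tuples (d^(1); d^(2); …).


Barcode: M ≅ I[1,1], I[1,3], I[1,5], I[2,3], I[5,5]. HN layers by μ_θ (5 steps, strictly decreasing):
  μ^(1)=11; μ^(2)=2; μ^(3)=-2/5; μ^(4)=-7; μ^(5)=-10

((1, 0, 0, 0, 0); (1, 1, 2, 0, 0); (1, 1, 1, 1, 1); (0, 1, 0, 0, 0); (0, 0, 0, 0, 1))


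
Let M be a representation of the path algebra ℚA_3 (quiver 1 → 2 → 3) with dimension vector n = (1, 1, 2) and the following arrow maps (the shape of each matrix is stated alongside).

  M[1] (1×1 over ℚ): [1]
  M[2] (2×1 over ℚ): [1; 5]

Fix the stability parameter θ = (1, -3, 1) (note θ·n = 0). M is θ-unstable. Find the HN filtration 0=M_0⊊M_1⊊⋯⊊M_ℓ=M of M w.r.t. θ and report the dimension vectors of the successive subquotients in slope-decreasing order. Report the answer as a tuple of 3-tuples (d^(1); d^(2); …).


Via rank(M_{q-1}∘⋯∘M_p): M ≅ I[1,3], I[3,3].
μ_θ-semistable layers: μ^(1)=1; μ^(2)=-1

((0, 0, 2); (1, 1, 0))


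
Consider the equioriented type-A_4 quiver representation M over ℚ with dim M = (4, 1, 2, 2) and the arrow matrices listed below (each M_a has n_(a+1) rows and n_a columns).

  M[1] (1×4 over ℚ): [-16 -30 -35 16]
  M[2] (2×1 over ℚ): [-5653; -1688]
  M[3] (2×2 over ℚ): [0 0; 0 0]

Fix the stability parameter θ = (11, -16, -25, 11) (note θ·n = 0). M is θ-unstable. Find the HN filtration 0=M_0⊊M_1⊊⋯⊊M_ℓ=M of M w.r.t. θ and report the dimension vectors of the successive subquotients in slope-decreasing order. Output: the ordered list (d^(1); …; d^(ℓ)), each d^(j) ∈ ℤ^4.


Barcode: M ≅ I[1,1]^3, I[1,3], I[3,3], I[4,4]^2. HN layers by μ_θ (3 steps, strictly decreasing):
  μ^(1)=11; μ^(2)=-10; μ^(3)=-25

((3, 0, 0, 2); (1, 1, 1, 0); (0, 0, 1, 0))


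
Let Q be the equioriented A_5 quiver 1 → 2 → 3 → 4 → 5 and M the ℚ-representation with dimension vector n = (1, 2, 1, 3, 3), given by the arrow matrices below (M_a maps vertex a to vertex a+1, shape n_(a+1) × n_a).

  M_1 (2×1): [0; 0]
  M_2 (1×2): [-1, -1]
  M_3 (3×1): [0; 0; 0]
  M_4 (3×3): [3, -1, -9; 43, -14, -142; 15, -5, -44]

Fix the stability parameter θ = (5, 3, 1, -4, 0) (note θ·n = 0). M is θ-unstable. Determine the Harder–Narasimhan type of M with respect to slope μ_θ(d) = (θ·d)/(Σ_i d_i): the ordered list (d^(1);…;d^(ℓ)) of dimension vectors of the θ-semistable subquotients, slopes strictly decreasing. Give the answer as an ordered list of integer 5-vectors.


Interval decomposition of M: I[1,1], I[2,2], I[2,3], I[4,5]^3.
HN type (ℓ=5): μ^(1)=5; μ^(2)=3; μ^(3)=2; μ^(4)=0; μ^(5)=-4

((1, 0, 0, 0, 0); (0, 1, 0, 0, 0); (0, 1, 1, 0, 0); (0, 0, 0, 0, 3); (0, 0, 0, 3, 0))


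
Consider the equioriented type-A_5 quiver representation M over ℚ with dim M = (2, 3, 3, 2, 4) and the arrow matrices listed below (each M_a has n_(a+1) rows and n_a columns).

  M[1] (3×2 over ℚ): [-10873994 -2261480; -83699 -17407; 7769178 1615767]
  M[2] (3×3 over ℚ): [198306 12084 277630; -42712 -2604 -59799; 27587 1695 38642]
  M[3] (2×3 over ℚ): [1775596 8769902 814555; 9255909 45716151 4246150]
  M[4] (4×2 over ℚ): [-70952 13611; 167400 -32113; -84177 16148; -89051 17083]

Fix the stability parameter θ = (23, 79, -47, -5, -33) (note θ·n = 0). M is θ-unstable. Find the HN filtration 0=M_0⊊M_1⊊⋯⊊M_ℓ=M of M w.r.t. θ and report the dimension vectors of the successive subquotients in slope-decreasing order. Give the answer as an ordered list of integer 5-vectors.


Interval decomposition of M: I[1,5]^2, I[2,3], I[5,5]^2.
HN type (ℓ=3): μ^(1)=16; μ^(2)=17/5; μ^(3)=-33

((0, 1, 1, 0, 0); (2, 2, 2, 2, 2); (0, 0, 0, 0, 2))


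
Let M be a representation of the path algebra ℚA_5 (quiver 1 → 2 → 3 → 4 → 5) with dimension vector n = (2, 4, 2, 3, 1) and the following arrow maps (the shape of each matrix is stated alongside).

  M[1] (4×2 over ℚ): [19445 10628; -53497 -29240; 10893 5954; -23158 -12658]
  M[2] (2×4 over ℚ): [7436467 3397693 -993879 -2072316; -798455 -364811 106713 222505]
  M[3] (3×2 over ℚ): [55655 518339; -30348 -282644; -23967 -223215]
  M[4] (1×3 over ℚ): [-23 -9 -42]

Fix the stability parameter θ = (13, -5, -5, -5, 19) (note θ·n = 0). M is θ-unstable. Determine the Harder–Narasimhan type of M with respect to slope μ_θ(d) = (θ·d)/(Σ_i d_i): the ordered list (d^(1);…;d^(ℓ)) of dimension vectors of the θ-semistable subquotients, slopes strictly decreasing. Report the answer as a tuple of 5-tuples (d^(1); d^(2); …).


Barcode: M ≅ I[1,4], I[1,5], I[2,2]^2, I[4,4]. HN layers by μ_θ (3 steps, strictly decreasing):
  μ^(1)=19; μ^(2)=-1/2; μ^(3)=-5

((0, 0, 0, 0, 1); (2, 2, 2, 2, 0); (0, 2, 0, 1, 0))


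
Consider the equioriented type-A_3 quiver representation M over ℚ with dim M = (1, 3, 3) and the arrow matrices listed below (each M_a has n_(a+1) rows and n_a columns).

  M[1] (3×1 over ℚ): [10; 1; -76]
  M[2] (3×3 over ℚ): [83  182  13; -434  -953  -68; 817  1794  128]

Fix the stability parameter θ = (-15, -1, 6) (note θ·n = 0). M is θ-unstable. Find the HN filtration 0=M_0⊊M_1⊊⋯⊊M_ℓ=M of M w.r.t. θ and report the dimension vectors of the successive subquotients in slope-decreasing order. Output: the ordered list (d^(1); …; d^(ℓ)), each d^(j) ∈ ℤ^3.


Via rank(M_{q-1}∘⋯∘M_p): M ≅ I[1,3], I[2,3]^2.
μ_θ-semistable layers: μ^(1)=6; μ^(2)=-1; μ^(3)=-15

((0, 0, 3); (0, 3, 0); (1, 0, 0))
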